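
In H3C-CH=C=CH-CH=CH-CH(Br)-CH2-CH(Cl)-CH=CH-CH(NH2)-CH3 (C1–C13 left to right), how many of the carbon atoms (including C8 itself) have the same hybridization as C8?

C8 is sp3 (only σ bonds).
C1: sp3 ✓
C2: sp2
C3: sp
C4: sp2
C5: sp2
C6: sp2
C7: sp3 ✓
C8: sp3 ✓
C9: sp3 ✓
C10: sp2
C11: sp2
C12: sp3 ✓
C13: sp3 ✓
6 carbons are sp3.

6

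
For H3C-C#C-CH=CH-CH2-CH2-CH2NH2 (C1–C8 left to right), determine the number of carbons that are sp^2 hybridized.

C1: sp3
C2: sp
C3: sp
C4: sp2 ✓
C5: sp2 ✓
C6: sp3
C7: sp3
C8: sp3
C4, C5 → 2 sp2 carbons.

2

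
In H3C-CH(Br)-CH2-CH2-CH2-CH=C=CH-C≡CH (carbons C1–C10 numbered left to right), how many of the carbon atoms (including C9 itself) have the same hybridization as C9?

C9 is sp (two π bonds).
C1: sp3
C2: sp3
C3: sp3
C4: sp3
C5: sp3
C6: sp2
C7: sp ✓
C8: sp2
C9: sp ✓
C10: sp ✓
3 carbons are sp.

3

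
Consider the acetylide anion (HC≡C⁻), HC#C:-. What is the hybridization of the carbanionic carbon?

sp

One σ bond + one lone pair = steric number 2 → sp.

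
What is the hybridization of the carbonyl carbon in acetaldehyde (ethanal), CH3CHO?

The carbonyl carbon: 3 σ bonds, plus one π bond; 3 regions of electron density → sp2.

sp2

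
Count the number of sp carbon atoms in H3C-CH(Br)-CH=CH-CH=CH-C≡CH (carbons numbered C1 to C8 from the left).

2

C1: sp3
C2: sp3
C3: sp2
C4: sp2
C5: sp2
C6: sp2
C7: sp ✓
C8: sp ✓
C7, C8 → 2 sp carbons.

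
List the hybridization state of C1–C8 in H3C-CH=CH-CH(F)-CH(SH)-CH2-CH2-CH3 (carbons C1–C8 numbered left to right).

C1: 4 σ bonds — 4 electron domains, sp3.
C2 — 3 σ bonds, plus one π bond. Steric number 3, so sp2.
C3 is sp2: 3 σ bonds, plus one π bond, 3 electron-density regions.
C4 carries 4 σ bonds, giving a steric number of 4, so it is sp3.
C5 — 4 σ bonds. Steric number 4, so sp3.
C6 is sp3: 4 σ bonds, 4 electron-density regions.
C7 carries 4 σ bonds, giving a steric number of 4, so it is sp3.
C8 — 4 σ bonds. Steric number 4, so sp3.

C1 sp3, C2 sp2, C3 sp2, C4 sp3, C5 sp3, C6 sp3, C7 sp3, C8 sp3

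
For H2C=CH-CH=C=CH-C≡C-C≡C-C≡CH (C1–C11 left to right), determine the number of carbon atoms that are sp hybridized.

C1: sp2
C2: sp2
C3: sp2
C4: sp ✓
C5: sp2
C6: sp ✓
C7: sp ✓
C8: sp ✓
C9: sp ✓
C10: sp ✓
C11: sp ✓
C4, C6, C7, C8, C9, C10, C11 → 7 sp carbons.

7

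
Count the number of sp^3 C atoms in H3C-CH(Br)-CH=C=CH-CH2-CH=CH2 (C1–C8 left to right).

C1: sp3 ✓
C2: sp3 ✓
C3: sp2
C4: sp
C5: sp2
C6: sp3 ✓
C7: sp2
C8: sp2
C1, C2, C6 → 3 sp3 carbons.

3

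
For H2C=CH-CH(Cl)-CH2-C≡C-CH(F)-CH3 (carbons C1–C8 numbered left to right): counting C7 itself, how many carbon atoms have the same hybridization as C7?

C7 is sp3 (only σ bonds).
C1: sp2
C2: sp2
C3: sp3 ✓
C4: sp3 ✓
C5: sp
C6: sp
C7: sp3 ✓
C8: sp3 ✓
4 carbons are sp3.

4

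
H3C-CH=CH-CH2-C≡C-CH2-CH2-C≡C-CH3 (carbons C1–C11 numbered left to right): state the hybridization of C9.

sp

C9 (2 σ bonds, plus two π bonds) has steric number 2: sp.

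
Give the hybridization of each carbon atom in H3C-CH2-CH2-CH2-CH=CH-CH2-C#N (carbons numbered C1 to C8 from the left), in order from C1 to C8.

C1 sp3, C2 sp3, C3 sp3, C4 sp3, C5 sp2, C6 sp2, C7 sp3, C8 sp

C1 (4 σ bonds) has steric number 4: sp3.
C2 has 4 σ bonds: steric number 4 → sp3.
C3 has 4 σ bonds: steric number 4 → sp3.
C4 is sp3: 4 σ bonds, 4 electron-density regions.
C5 has 3 σ bonds, plus one π bond: steric number 3 → sp2.
C6 has 3 σ bonds, plus one π bond: steric number 3 → sp2.
C7 is sp3: 4 σ bonds, 4 electron-density regions.
C8: 2 σ bonds, plus two π bonds; 2 regions of electron density → sp.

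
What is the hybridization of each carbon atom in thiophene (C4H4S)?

Each carbon atom (3 σ bonds, plus one π bond) has steric number 3: sp2.

sp^2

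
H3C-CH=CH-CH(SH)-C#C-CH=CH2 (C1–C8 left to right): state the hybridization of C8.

sp^2

C8: 3 σ bonds, plus one π bond; 3 regions of electron density → sp2.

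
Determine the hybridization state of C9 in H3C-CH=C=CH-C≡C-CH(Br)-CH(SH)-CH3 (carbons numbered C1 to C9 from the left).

sp³

C9 carries 4 σ bonds, giving a steric number of 4, so it is sp3.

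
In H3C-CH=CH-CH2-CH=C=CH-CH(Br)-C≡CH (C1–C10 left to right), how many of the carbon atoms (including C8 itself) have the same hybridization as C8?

3

C8 is sp3 (only σ bonds).
C1: sp3 ✓
C2: sp2
C3: sp2
C4: sp3 ✓
C5: sp2
C6: sp
C7: sp2
C8: sp3 ✓
C9: sp
C10: sp
3 carbons are sp3.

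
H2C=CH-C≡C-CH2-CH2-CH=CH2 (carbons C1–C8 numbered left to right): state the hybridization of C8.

sp²

C8 is sp2: 3 σ bonds, plus one π bond, 3 electron-density regions.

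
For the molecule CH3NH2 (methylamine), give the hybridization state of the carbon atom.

The carbon atom: 4 σ bonds; 4 regions of electron density → sp3.

sp³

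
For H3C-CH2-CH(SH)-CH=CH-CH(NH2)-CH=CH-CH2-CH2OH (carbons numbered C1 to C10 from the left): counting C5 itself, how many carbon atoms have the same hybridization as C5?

C5 is sp2 (one π bond).
C1: sp3
C2: sp3
C3: sp3
C4: sp2 ✓
C5: sp2 ✓
C6: sp3
C7: sp2 ✓
C8: sp2 ✓
C9: sp3
C10: sp3
4 carbons are sp2.

4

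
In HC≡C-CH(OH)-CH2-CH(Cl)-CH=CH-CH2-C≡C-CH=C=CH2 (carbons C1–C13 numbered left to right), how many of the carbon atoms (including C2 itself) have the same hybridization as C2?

5

C2 is sp (two π bonds).
C1: sp ✓
C2: sp ✓
C3: sp3
C4: sp3
C5: sp3
C6: sp2
C7: sp2
C8: sp3
C9: sp ✓
C10: sp ✓
C11: sp2
C12: sp ✓
C13: sp2
5 carbons are sp.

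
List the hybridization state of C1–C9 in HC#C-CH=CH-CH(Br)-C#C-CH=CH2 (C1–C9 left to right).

C1 sp, C2 sp, C3 sp2, C4 sp2, C5 sp3, C6 sp, C7 sp, C8 sp2, C9 sp2

C1: 2 σ bonds, plus two π bonds — 2 electron domains, sp.
C2 has 2 σ bonds, plus two π bonds: steric number 2 → sp.
C3: 3 σ bonds, plus one π bond — 3 electron domains, sp2.
C4: 3 σ bonds, plus one π bond — 3 electron domains, sp2.
C5 is sp3: 4 σ bonds, 4 electron-density regions.
C6: 2 σ bonds, plus two π bonds — 2 electron domains, sp.
C7 carries 2 σ bonds, plus two π bonds, giving a steric number of 2, so it is sp.
C8: 3 σ bonds, plus one π bond — 3 electron domains, sp2.
C9 is sp2: 3 σ bonds, plus one π bond, 3 electron-density regions.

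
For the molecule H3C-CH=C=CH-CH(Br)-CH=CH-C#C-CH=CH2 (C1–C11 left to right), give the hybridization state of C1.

sp3

C1 is sp3: 4 σ bonds, 4 electron-density regions.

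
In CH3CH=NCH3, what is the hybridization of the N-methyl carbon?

The N-methyl carbon is sp3: 4 σ bonds, 4 electron-density regions.

sp³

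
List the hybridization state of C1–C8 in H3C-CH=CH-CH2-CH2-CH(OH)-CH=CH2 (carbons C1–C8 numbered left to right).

C1 — 4 σ bonds. Steric number 4, so sp3.
C2 has 3 σ bonds, plus one π bond: steric number 3 → sp2.
C3 has 3 σ bonds, plus one π bond: steric number 3 → sp2.
C4 carries 4 σ bonds, giving a steric number of 4, so it is sp3.
C5: 4 σ bonds; 4 regions of electron density → sp3.
C6 is sp3: 4 σ bonds, 4 electron-density regions.
C7 has 3 σ bonds, plus one π bond: steric number 3 → sp2.
C8: 3 σ bonds, plus one π bond; 3 regions of electron density → sp2.

C1 sp3, C2 sp2, C3 sp2, C4 sp3, C5 sp3, C6 sp3, C7 sp2, C8 sp2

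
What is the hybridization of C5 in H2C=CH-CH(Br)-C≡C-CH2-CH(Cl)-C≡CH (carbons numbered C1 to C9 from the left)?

sp

C5 (2 σ bonds, plus two π bonds) has steric number 2: sp.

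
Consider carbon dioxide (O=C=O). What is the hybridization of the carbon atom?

sp

Two σ bonds, two π bonds → steric number 2 → sp.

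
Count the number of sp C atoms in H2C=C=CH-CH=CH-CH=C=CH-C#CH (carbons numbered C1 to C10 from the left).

4

C1: sp2
C2: sp ✓
C3: sp2
C4: sp2
C5: sp2
C6: sp2
C7: sp ✓
C8: sp2
C9: sp ✓
C10: sp ✓
C2, C7, C9, C10 → 4 sp carbons.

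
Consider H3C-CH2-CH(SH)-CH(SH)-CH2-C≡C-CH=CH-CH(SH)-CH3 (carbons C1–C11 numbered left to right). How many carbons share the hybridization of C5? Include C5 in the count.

C5 is sp3 (only σ bonds).
C1: sp3 ✓
C2: sp3 ✓
C3: sp3 ✓
C4: sp3 ✓
C5: sp3 ✓
C6: sp
C7: sp
C8: sp2
C9: sp2
C10: sp3 ✓
C11: sp3 ✓
7 carbons are sp3.

7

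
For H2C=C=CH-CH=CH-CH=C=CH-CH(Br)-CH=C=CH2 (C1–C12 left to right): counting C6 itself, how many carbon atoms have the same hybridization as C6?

8

C6 is sp2 (one π bond).
C1: sp2 ✓
C2: sp
C3: sp2 ✓
C4: sp2 ✓
C5: sp2 ✓
C6: sp2 ✓
C7: sp
C8: sp2 ✓
C9: sp3
C10: sp2 ✓
C11: sp
C12: sp2 ✓
8 carbons are sp2.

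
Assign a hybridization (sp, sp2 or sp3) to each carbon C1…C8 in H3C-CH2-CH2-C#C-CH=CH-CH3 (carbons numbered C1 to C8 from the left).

C1: 4 σ bonds; 4 regions of electron density → sp3.
C2: 4 σ bonds; 4 regions of electron density → sp3.
C3 (4 σ bonds) has steric number 4: sp3.
C4 (2 σ bonds, plus two π bonds) has steric number 2: sp.
C5 carries 2 σ bonds, plus two π bonds, giving a steric number of 2, so it is sp.
C6: 3 σ bonds, plus one π bond; 3 regions of electron density → sp2.
C7 has 3 σ bonds, plus one π bond: steric number 3 → sp2.
C8 carries 4 σ bonds, giving a steric number of 4, so it is sp3.

C1 sp3, C2 sp3, C3 sp3, C4 sp, C5 sp, C6 sp2, C7 sp2, C8 sp3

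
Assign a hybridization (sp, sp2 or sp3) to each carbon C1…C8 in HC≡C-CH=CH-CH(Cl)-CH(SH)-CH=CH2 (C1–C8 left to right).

C1 sp, C2 sp, C3 sp2, C4 sp2, C5 sp3, C6 sp3, C7 sp2, C8 sp2

C1 is sp: 2 σ bonds, plus two π bonds, 2 electron-density regions.
C2 has 2 σ bonds, plus two π bonds: steric number 2 → sp.
C3 (3 σ bonds, plus one π bond) has steric number 3: sp2.
C4 — 3 σ bonds, plus one π bond. Steric number 3, so sp2.
C5: 4 σ bonds — 4 electron domains, sp3.
C6 is sp3: 4 σ bonds, 4 electron-density regions.
C7 (3 σ bonds, plus one π bond) has steric number 3: sp2.
C8: 3 σ bonds, plus one π bond — 3 electron domains, sp2.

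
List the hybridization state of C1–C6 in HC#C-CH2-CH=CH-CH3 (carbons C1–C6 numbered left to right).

C1 has 2 σ bonds, plus two π bonds: steric number 2 → sp.
C2 (2 σ bonds, plus two π bonds) has steric number 2: sp.
C3: 4 σ bonds; 4 regions of electron density → sp3.
C4 (3 σ bonds, plus one π bond) has steric number 3: sp2.
C5 carries 3 σ bonds, plus one π bond, giving a steric number of 3, so it is sp2.
C6 is sp3: 4 σ bonds, 4 electron-density regions.

C1 sp, C2 sp, C3 sp3, C4 sp2, C5 sp2, C6 sp3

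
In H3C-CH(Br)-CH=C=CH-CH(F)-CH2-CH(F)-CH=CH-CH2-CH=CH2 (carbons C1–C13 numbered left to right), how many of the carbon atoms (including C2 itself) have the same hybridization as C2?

C2 is sp3 (only σ bonds).
C1: sp3 ✓
C2: sp3 ✓
C3: sp2
C4: sp
C5: sp2
C6: sp3 ✓
C7: sp3 ✓
C8: sp3 ✓
C9: sp2
C10: sp2
C11: sp3 ✓
C12: sp2
C13: sp2
6 carbons are sp3.

6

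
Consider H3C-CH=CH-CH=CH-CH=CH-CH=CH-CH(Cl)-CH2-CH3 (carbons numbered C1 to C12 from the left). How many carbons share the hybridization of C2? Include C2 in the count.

8

C2 is sp2 (one π bond).
C1: sp3
C2: sp2 ✓
C3: sp2 ✓
C4: sp2 ✓
C5: sp2 ✓
C6: sp2 ✓
C7: sp2 ✓
C8: sp2 ✓
C9: sp2 ✓
C10: sp3
C11: sp3
C12: sp3
8 carbons are sp2.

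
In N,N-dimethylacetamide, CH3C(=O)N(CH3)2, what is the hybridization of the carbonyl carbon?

sp²

The carbonyl carbon carries 3 σ bonds, plus one π bond, giving a steric number of 3, so it is sp2.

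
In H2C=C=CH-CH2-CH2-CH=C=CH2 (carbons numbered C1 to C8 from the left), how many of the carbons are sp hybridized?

C1: sp2
C2: sp ✓
C3: sp2
C4: sp3
C5: sp3
C6: sp2
C7: sp ✓
C8: sp2
C2, C7 → 2 sp carbons.

2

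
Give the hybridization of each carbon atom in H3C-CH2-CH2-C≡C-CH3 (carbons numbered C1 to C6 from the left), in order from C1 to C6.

C1 sp3, C2 sp3, C3 sp3, C4 sp, C5 sp, C6 sp3

C1 (4 σ bonds) has steric number 4: sp3.
C2: 4 σ bonds; 4 regions of electron density → sp3.
C3: 4 σ bonds — 4 electron domains, sp3.
C4 (2 σ bonds, plus two π bonds) has steric number 2: sp.
C5: 2 σ bonds, plus two π bonds; 2 regions of electron density → sp.
C6 has 4 σ bonds: steric number 4 → sp3.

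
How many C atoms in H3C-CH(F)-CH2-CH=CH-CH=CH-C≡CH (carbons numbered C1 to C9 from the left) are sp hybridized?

2

C1: sp3
C2: sp3
C3: sp3
C4: sp2
C5: sp2
C6: sp2
C7: sp2
C8: sp ✓
C9: sp ✓
C8, C9 → 2 sp carbons.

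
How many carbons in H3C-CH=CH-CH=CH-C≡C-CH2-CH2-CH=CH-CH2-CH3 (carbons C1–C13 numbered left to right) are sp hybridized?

2

C1: sp3
C2: sp2
C3: sp2
C4: sp2
C5: sp2
C6: sp ✓
C7: sp ✓
C8: sp3
C9: sp3
C10: sp2
C11: sp2
C12: sp3
C13: sp3
C6, C7 → 2 sp carbons.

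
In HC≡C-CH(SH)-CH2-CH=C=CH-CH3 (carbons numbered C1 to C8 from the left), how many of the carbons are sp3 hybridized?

C1: sp
C2: sp
C3: sp3 ✓
C4: sp3 ✓
C5: sp2
C6: sp
C7: sp2
C8: sp3 ✓
C3, C4, C8 → 3 sp3 carbons.

3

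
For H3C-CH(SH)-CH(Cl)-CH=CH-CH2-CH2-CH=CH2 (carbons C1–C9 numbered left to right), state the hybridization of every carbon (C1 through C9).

C1 sp3, C2 sp3, C3 sp3, C4 sp2, C5 sp2, C6 sp3, C7 sp3, C8 sp2, C9 sp2

C1 carries 4 σ bonds, giving a steric number of 4, so it is sp3.
C2: 4 σ bonds — 4 electron domains, sp3.
C3 has 4 σ bonds: steric number 4 → sp3.
C4 has 3 σ bonds, plus one π bond: steric number 3 → sp2.
C5 — 3 σ bonds, plus one π bond. Steric number 3, so sp2.
C6: 4 σ bonds; 4 regions of electron density → sp3.
C7 (4 σ bonds) has steric number 4: sp3.
C8 is sp2: 3 σ bonds, plus one π bond, 3 electron-density regions.
C9: 3 σ bonds, plus one π bond — 3 electron domains, sp2.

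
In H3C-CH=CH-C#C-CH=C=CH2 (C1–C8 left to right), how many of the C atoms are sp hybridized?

C1: sp3
C2: sp2
C3: sp2
C4: sp ✓
C5: sp ✓
C6: sp2
C7: sp ✓
C8: sp2
C4, C5, C7 → 3 sp carbons.

3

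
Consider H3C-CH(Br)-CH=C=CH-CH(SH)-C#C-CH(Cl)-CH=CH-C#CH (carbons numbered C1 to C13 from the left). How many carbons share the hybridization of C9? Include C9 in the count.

C9 is sp3 (only σ bonds).
C1: sp3 ✓
C2: sp3 ✓
C3: sp2
C4: sp
C5: sp2
C6: sp3 ✓
C7: sp
C8: sp
C9: sp3 ✓
C10: sp2
C11: sp2
C12: sp
C13: sp
4 carbons are sp3.

4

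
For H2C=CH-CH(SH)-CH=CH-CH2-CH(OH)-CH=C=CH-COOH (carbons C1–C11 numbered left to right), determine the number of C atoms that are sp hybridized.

C1: sp2
C2: sp2
C3: sp3
C4: sp2
C5: sp2
C6: sp3
C7: sp3
C8: sp2
C9: sp ✓
C10: sp2
C11: sp2
C9 → 1 sp carbon.

1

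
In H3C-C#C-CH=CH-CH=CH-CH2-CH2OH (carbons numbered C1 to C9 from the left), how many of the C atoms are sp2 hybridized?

4

C1: sp3
C2: sp
C3: sp
C4: sp2 ✓
C5: sp2 ✓
C6: sp2 ✓
C7: sp2 ✓
C8: sp3
C9: sp3
C4, C5, C6, C7 → 4 sp2 carbons.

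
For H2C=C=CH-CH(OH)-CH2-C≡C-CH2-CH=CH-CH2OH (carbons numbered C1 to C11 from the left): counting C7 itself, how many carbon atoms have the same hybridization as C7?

3

C7 is sp (two π bonds).
C1: sp2
C2: sp ✓
C3: sp2
C4: sp3
C5: sp3
C6: sp ✓
C7: sp ✓
C8: sp3
C9: sp2
C10: sp2
C11: sp3
3 carbons are sp.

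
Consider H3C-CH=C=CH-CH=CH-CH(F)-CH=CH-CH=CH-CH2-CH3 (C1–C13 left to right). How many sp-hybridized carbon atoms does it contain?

C1: sp3
C2: sp2
C3: sp ✓
C4: sp2
C5: sp2
C6: sp2
C7: sp3
C8: sp2
C9: sp2
C10: sp2
C11: sp2
C12: sp3
C13: sp3
C3 → 1 sp carbon.

1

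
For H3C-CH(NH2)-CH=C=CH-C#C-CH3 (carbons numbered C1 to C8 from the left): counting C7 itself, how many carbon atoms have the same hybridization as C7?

3

C7 is sp (two π bonds).
C1: sp3
C2: sp3
C3: sp2
C4: sp ✓
C5: sp2
C6: sp ✓
C7: sp ✓
C8: sp3
3 carbons are sp.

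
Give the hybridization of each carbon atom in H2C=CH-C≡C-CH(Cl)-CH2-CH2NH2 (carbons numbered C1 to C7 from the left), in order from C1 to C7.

C1 sp2, C2 sp2, C3 sp, C4 sp, C5 sp3, C6 sp3, C7 sp3

C1 is sp2: 3 σ bonds, plus one π bond, 3 electron-density regions.
C2 has 3 σ bonds, plus one π bond: steric number 3 → sp2.
C3 — 2 σ bonds, plus two π bonds. Steric number 2, so sp.
C4: 2 σ bonds, plus two π bonds; 2 regions of electron density → sp.
C5: 4 σ bonds — 4 electron domains, sp3.
C6: 4 σ bonds — 4 electron domains, sp3.
C7: 4 σ bonds; 4 regions of electron density → sp3.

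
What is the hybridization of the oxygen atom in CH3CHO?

sp^2

The oxygen atom has 1 σ bond and 2 lone pairs, plus one π bond: steric number 3 → sp2.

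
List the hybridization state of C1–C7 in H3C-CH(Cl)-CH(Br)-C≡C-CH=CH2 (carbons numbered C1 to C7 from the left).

C1 carries 4 σ bonds, giving a steric number of 4, so it is sp3.
C2 has 4 σ bonds: steric number 4 → sp3.
C3 is sp3: 4 σ bonds, 4 electron-density regions.
C4 is sp: 2 σ bonds, plus two π bonds, 2 electron-density regions.
C5 (2 σ bonds, plus two π bonds) has steric number 2: sp.
C6 has 3 σ bonds, plus one π bond: steric number 3 → sp2.
C7 — 3 σ bonds, plus one π bond. Steric number 3, so sp2.

C1 sp3, C2 sp3, C3 sp3, C4 sp, C5 sp, C6 sp2, C7 sp2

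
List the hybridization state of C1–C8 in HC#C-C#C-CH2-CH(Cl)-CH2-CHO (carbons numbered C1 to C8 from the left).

C1 sp, C2 sp, C3 sp, C4 sp, C5 sp3, C6 sp3, C7 sp3, C8 sp2

C1 carries 2 σ bonds, plus two π bonds, giving a steric number of 2, so it is sp.
C2: 2 σ bonds, plus two π bonds; 2 regions of electron density → sp.
C3: 2 σ bonds, plus two π bonds; 2 regions of electron density → sp.
C4 — 2 σ bonds, plus two π bonds. Steric number 2, so sp.
C5 (4 σ bonds) has steric number 4: sp3.
C6 — 4 σ bonds. Steric number 4, so sp3.
C7 — 4 σ bonds. Steric number 4, so sp3.
C8 is sp2: 3 σ bonds, plus one π bond, 3 electron-density regions.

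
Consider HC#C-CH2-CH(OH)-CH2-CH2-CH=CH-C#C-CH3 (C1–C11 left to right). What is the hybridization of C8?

sp^2

C8 carries 3 σ bonds, plus one π bond, giving a steric number of 3, so it is sp2.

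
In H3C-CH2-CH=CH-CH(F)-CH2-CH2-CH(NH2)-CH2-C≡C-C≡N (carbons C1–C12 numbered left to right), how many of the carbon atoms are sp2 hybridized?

C1: sp3
C2: sp3
C3: sp2 ✓
C4: sp2 ✓
C5: sp3
C6: sp3
C7: sp3
C8: sp3
C9: sp3
C10: sp
C11: sp
C12: sp
C3, C4 → 2 sp2 carbons.

2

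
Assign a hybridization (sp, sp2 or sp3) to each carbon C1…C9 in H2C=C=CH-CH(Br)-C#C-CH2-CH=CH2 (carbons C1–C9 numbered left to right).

C1 sp2, C2 sp, C3 sp2, C4 sp3, C5 sp, C6 sp, C7 sp3, C8 sp2, C9 sp2

C1 (3 σ bonds, plus one π bond) has steric number 3: sp2.
C2: 2 σ bonds, plus two π bonds; 2 regions of electron density → sp.
C3 — 3 σ bonds, plus one π bond. Steric number 3, so sp2.
C4: 4 σ bonds — 4 electron domains, sp3.
C5: 2 σ bonds, plus two π bonds — 2 electron domains, sp.
C6: 2 σ bonds, plus two π bonds — 2 electron domains, sp.
C7: 4 σ bonds — 4 electron domains, sp3.
C8: 3 σ bonds, plus one π bond; 3 regions of electron density → sp2.
C9: 3 σ bonds, plus one π bond; 3 regions of electron density → sp2.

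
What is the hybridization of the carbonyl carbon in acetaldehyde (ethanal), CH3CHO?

The carbonyl carbon has 3 σ bonds, plus one π bond: steric number 3 → sp2.

sp2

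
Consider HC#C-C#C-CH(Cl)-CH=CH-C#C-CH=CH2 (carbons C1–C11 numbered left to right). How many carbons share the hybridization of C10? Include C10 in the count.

C10 is sp2 (one π bond).
C1: sp
C2: sp
C3: sp
C4: sp
C5: sp3
C6: sp2 ✓
C7: sp2 ✓
C8: sp
C9: sp
C10: sp2 ✓
C11: sp2 ✓
4 carbons are sp2.

4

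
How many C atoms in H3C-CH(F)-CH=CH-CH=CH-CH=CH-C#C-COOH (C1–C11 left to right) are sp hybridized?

C1: sp3
C2: sp3
C3: sp2
C4: sp2
C5: sp2
C6: sp2
C7: sp2
C8: sp2
C9: sp ✓
C10: sp ✓
C11: sp2
C9, C10 → 2 sp carbons.

2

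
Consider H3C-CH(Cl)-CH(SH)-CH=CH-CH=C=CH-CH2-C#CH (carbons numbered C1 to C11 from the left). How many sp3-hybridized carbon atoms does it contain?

4

C1: sp3 ✓
C2: sp3 ✓
C3: sp3 ✓
C4: sp2
C5: sp2
C6: sp2
C7: sp
C8: sp2
C9: sp3 ✓
C10: sp
C11: sp
C1, C2, C3, C9 → 4 sp3 carbons.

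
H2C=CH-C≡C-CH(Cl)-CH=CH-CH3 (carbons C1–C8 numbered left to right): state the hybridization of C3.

sp

C3 has 2 σ bonds, plus two π bonds: steric number 2 → sp.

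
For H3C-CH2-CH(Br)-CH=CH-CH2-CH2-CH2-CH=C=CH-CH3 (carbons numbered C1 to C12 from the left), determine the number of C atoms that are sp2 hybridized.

C1: sp3
C2: sp3
C3: sp3
C4: sp2 ✓
C5: sp2 ✓
C6: sp3
C7: sp3
C8: sp3
C9: sp2 ✓
C10: sp
C11: sp2 ✓
C12: sp3
C4, C5, C9, C11 → 4 sp2 carbons.

4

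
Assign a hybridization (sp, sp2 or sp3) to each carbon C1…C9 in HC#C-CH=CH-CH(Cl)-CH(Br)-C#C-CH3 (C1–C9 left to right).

C1 carries 2 σ bonds, plus two π bonds, giving a steric number of 2, so it is sp.
C2: 2 σ bonds, plus two π bonds — 2 electron domains, sp.
C3 carries 3 σ bonds, plus one π bond, giving a steric number of 3, so it is sp2.
C4: 3 σ bonds, plus one π bond — 3 electron domains, sp2.
C5 carries 4 σ bonds, giving a steric number of 4, so it is sp3.
C6 (4 σ bonds) has steric number 4: sp3.
C7 is sp: 2 σ bonds, plus two π bonds, 2 electron-density regions.
C8 carries 2 σ bonds, plus two π bonds, giving a steric number of 2, so it is sp.
C9 (4 σ bonds) has steric number 4: sp3.

C1 sp, C2 sp, C3 sp2, C4 sp2, C5 sp3, C6 sp3, C7 sp, C8 sp, C9 sp3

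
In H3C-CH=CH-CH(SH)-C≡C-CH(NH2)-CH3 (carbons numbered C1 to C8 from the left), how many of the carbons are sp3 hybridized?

C1: sp3 ✓
C2: sp2
C3: sp2
C4: sp3 ✓
C5: sp
C6: sp
C7: sp3 ✓
C8: sp3 ✓
C1, C4, C7, C8 → 4 sp3 carbons.

4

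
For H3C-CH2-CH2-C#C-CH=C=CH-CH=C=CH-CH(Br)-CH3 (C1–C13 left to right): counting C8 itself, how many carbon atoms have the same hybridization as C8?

C8 is sp2 (one π bond).
C1: sp3
C2: sp3
C3: sp3
C4: sp
C5: sp
C6: sp2 ✓
C7: sp
C8: sp2 ✓
C9: sp2 ✓
C10: sp
C11: sp2 ✓
C12: sp3
C13: sp3
4 carbons are sp2.

4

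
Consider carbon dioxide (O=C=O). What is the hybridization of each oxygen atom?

One σ bond + two lone pairs = steric number 3 → sp2.

sp2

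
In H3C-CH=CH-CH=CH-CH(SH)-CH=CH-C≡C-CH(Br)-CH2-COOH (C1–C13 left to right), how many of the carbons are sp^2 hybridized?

7

C1: sp3
C2: sp2 ✓
C3: sp2 ✓
C4: sp2 ✓
C5: sp2 ✓
C6: sp3
C7: sp2 ✓
C8: sp2 ✓
C9: sp
C10: sp
C11: sp3
C12: sp3
C13: sp2 ✓
C2, C3, C4, C5, C7, C8, C13 → 7 sp2 carbons.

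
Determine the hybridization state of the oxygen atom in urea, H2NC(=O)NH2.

sp^2

The oxygen atom — 1 σ bond and 2 lone pairs, plus one π bond. Steric number 3, so sp2.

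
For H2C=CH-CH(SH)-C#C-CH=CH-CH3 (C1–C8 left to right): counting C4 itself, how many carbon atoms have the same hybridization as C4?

2

C4 is sp (two π bonds).
C1: sp2
C2: sp2
C3: sp3
C4: sp ✓
C5: sp ✓
C6: sp2
C7: sp2
C8: sp3
2 carbons are sp.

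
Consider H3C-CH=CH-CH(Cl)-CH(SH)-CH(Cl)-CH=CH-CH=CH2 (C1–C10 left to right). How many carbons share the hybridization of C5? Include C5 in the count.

C5 is sp3 (only σ bonds).
C1: sp3 ✓
C2: sp2
C3: sp2
C4: sp3 ✓
C5: sp3 ✓
C6: sp3 ✓
C7: sp2
C8: sp2
C9: sp2
C10: sp2
4 carbons are sp3.

4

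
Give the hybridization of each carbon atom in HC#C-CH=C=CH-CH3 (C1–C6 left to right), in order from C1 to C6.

C1 sp, C2 sp, C3 sp2, C4 sp, C5 sp2, C6 sp3

C1: 2 σ bonds, plus two π bonds — 2 electron domains, sp.
C2 is sp: 2 σ bonds, plus two π bonds, 2 electron-density regions.
C3 has 3 σ bonds, plus one π bond: steric number 3 → sp2.
C4 carries 2 σ bonds, plus two π bonds, giving a steric number of 2, so it is sp.
C5: 3 σ bonds, plus one π bond; 3 regions of electron density → sp2.
C6: 4 σ bonds; 4 regions of electron density → sp3.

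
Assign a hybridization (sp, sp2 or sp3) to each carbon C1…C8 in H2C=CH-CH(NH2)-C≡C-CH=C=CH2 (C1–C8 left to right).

C1 has 3 σ bonds, plus one π bond: steric number 3 → sp2.
C2 (3 σ bonds, plus one π bond) has steric number 3: sp2.
C3 — 4 σ bonds. Steric number 4, so sp3.
C4 carries 2 σ bonds, plus two π bonds, giving a steric number of 2, so it is sp.
C5 is sp: 2 σ bonds, plus two π bonds, 2 electron-density regions.
C6: 3 σ bonds, plus one π bond; 3 regions of electron density → sp2.
C7: 2 σ bonds, plus two π bonds; 2 regions of electron density → sp.
C8 is sp2: 3 σ bonds, plus one π bond, 3 electron-density regions.

C1 sp2, C2 sp2, C3 sp3, C4 sp, C5 sp, C6 sp2, C7 sp, C8 sp2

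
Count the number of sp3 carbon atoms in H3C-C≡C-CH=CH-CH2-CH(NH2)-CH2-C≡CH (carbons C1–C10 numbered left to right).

C1: sp3 ✓
C2: sp
C3: sp
C4: sp2
C5: sp2
C6: sp3 ✓
C7: sp3 ✓
C8: sp3 ✓
C9: sp
C10: sp
C1, C6, C7, C8 → 4 sp3 carbons.

4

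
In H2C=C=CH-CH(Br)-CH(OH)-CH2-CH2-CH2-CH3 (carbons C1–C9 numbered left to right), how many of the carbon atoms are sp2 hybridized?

C1: sp2 ✓
C2: sp
C3: sp2 ✓
C4: sp3
C5: sp3
C6: sp3
C7: sp3
C8: sp3
C9: sp3
C1, C3 → 2 sp2 carbons.

2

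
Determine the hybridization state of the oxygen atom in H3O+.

Three σ bonds + one lone pair = steric number 4 → sp3.

sp^3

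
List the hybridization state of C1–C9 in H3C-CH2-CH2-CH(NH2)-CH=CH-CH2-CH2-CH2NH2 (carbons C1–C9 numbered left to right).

C1 carries 4 σ bonds, giving a steric number of 4, so it is sp3.
C2 (4 σ bonds) has steric number 4: sp3.
C3 — 4 σ bonds. Steric number 4, so sp3.
C4 has 4 σ bonds: steric number 4 → sp3.
C5 — 3 σ bonds, plus one π bond. Steric number 3, so sp2.
C6 (3 σ bonds, plus one π bond) has steric number 3: sp2.
C7: 4 σ bonds — 4 electron domains, sp3.
C8 (4 σ bonds) has steric number 4: sp3.
C9 carries 4 σ bonds, giving a steric number of 4, so it is sp3.

C1 sp3, C2 sp3, C3 sp3, C4 sp3, C5 sp2, C6 sp2, C7 sp3, C8 sp3, C9 sp3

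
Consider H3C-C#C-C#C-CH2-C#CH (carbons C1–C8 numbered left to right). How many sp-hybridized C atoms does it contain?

C1: sp3
C2: sp ✓
C3: sp ✓
C4: sp ✓
C5: sp ✓
C6: sp3
C7: sp ✓
C8: sp ✓
C2, C3, C4, C5, C7, C8 → 6 sp carbons.

6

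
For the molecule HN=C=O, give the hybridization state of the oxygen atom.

sp2

The oxygen atom carries 1 σ bond and 2 lone pairs, plus one π bond, giving a steric number of 3, so it is sp2.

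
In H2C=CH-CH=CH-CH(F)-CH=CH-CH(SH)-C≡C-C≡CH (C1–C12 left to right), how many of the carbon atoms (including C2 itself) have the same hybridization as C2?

C2 is sp2 (one π bond).
C1: sp2 ✓
C2: sp2 ✓
C3: sp2 ✓
C4: sp2 ✓
C5: sp3
C6: sp2 ✓
C7: sp2 ✓
C8: sp3
C9: sp
C10: sp
C11: sp
C12: sp
6 carbons are sp2.

6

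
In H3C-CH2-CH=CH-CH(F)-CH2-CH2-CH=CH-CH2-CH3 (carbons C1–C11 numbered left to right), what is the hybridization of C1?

sp³

C1: 4 σ bonds; 4 regions of electron density → sp3.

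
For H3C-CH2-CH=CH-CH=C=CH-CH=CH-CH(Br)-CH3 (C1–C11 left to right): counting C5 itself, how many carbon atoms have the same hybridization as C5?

C5 is sp2 (one π bond).
C1: sp3
C2: sp3
C3: sp2 ✓
C4: sp2 ✓
C5: sp2 ✓
C6: sp
C7: sp2 ✓
C8: sp2 ✓
C9: sp2 ✓
C10: sp3
C11: sp3
6 carbons are sp2.

6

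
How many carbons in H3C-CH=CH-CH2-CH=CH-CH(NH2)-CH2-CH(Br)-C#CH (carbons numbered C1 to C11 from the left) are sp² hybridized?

4

C1: sp3
C2: sp2 ✓
C3: sp2 ✓
C4: sp3
C5: sp2 ✓
C6: sp2 ✓
C7: sp3
C8: sp3
C9: sp3
C10: sp
C11: sp
C2, C3, C5, C6 → 4 sp2 carbons.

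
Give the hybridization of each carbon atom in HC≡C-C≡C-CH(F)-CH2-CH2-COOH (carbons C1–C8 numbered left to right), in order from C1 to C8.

C1 (2 σ bonds, plus two π bonds) has steric number 2: sp.
C2 is sp: 2 σ bonds, plus two π bonds, 2 electron-density regions.
C3 — 2 σ bonds, plus two π bonds. Steric number 2, so sp.
C4 — 2 σ bonds, plus two π bonds. Steric number 2, so sp.
C5: 4 σ bonds — 4 electron domains, sp3.
C6: 4 σ bonds; 4 regions of electron density → sp3.
C7 carries 4 σ bonds, giving a steric number of 4, so it is sp3.
C8 carries 3 σ bonds, plus one π bond, giving a steric number of 3, so it is sp2.

C1 sp, C2 sp, C3 sp, C4 sp, C5 sp3, C6 sp3, C7 sp3, C8 sp2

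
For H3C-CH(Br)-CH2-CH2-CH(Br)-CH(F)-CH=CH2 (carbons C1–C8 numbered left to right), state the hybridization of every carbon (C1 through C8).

C1 sp3, C2 sp3, C3 sp3, C4 sp3, C5 sp3, C6 sp3, C7 sp2, C8 sp2

C1 has 4 σ bonds: steric number 4 → sp3.
C2 is sp3: 4 σ bonds, 4 electron-density regions.
C3 is sp3: 4 σ bonds, 4 electron-density regions.
C4: 4 σ bonds; 4 regions of electron density → sp3.
C5: 4 σ bonds; 4 regions of electron density → sp3.
C6 is sp3: 4 σ bonds, 4 electron-density regions.
C7 — 3 σ bonds, plus one π bond. Steric number 3, so sp2.
C8: 3 σ bonds, plus one π bond; 3 regions of electron density → sp2.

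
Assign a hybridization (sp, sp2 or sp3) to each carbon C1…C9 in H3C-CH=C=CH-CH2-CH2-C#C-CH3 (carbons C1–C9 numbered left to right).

C1 sp3, C2 sp2, C3 sp, C4 sp2, C5 sp3, C6 sp3, C7 sp, C8 sp, C9 sp3

C1 carries 4 σ bonds, giving a steric number of 4, so it is sp3.
C2: 3 σ bonds, plus one π bond — 3 electron domains, sp2.
C3: 2 σ bonds, plus two π bonds; 2 regions of electron density → sp.
C4 (3 σ bonds, plus one π bond) has steric number 3: sp2.
C5 (4 σ bonds) has steric number 4: sp3.
C6 — 4 σ bonds. Steric number 4, so sp3.
C7 is sp: 2 σ bonds, plus two π bonds, 2 electron-density regions.
C8 is sp: 2 σ bonds, plus two π bonds, 2 electron-density regions.
C9 has 4 σ bonds: steric number 4 → sp3.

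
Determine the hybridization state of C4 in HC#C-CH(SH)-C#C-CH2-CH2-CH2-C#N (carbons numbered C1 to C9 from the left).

C4: 2 σ bonds, plus two π bonds; 2 regions of electron density → sp.

sp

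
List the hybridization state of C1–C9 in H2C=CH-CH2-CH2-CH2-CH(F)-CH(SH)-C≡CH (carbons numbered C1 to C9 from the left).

C1: 3 σ bonds, plus one π bond — 3 electron domains, sp2.
C2: 3 σ bonds, plus one π bond; 3 regions of electron density → sp2.
C3 is sp3: 4 σ bonds, 4 electron-density regions.
C4: 4 σ bonds; 4 regions of electron density → sp3.
C5 (4 σ bonds) has steric number 4: sp3.
C6: 4 σ bonds; 4 regions of electron density → sp3.
C7 (4 σ bonds) has steric number 4: sp3.
C8: 2 σ bonds, plus two π bonds; 2 regions of electron density → sp.
C9 is sp: 2 σ bonds, plus two π bonds, 2 electron-density regions.

C1 sp2, C2 sp2, C3 sp3, C4 sp3, C5 sp3, C6 sp3, C7 sp3, C8 sp, C9 sp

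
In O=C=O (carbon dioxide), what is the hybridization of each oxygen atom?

One σ bond + two lone pairs = steric number 3 → sp2.

sp^2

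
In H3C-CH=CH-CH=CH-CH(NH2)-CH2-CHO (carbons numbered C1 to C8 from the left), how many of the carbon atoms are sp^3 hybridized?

C1: sp3 ✓
C2: sp2
C3: sp2
C4: sp2
C5: sp2
C6: sp3 ✓
C7: sp3 ✓
C8: sp2
C1, C6, C7 → 3 sp3 carbons.

3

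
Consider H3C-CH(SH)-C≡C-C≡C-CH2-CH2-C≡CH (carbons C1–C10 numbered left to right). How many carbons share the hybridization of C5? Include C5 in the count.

C5 is sp (two π bonds).
C1: sp3
C2: sp3
C3: sp ✓
C4: sp ✓
C5: sp ✓
C6: sp ✓
C7: sp3
C8: sp3
C9: sp ✓
C10: sp ✓
6 carbons are sp.

6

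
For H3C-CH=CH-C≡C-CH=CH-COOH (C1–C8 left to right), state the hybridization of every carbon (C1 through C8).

C1 has 4 σ bonds: steric number 4 → sp3.
C2 — 3 σ bonds, plus one π bond. Steric number 3, so sp2.
C3 has 3 σ bonds, plus one π bond: steric number 3 → sp2.
C4 (2 σ bonds, plus two π bonds) has steric number 2: sp.
C5 carries 2 σ bonds, plus two π bonds, giving a steric number of 2, so it is sp.
C6 carries 3 σ bonds, plus one π bond, giving a steric number of 3, so it is sp2.
C7: 3 σ bonds, plus one π bond — 3 electron domains, sp2.
C8 has 3 σ bonds, plus one π bond: steric number 3 → sp2.

C1 sp3, C2 sp2, C3 sp2, C4 sp, C5 sp, C6 sp2, C7 sp2, C8 sp2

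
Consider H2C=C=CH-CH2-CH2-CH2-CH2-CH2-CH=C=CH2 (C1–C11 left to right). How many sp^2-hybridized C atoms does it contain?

C1: sp2 ✓
C2: sp
C3: sp2 ✓
C4: sp3
C5: sp3
C6: sp3
C7: sp3
C8: sp3
C9: sp2 ✓
C10: sp
C11: sp2 ✓
C1, C3, C9, C11 → 4 sp2 carbons.

4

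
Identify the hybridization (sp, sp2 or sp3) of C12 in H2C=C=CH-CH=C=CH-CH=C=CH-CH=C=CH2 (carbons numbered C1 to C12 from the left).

C12: 3 σ bonds, plus one π bond; 3 regions of electron density → sp2.

sp2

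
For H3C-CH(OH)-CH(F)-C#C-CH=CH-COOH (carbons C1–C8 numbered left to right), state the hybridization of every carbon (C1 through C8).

C1 sp3, C2 sp3, C3 sp3, C4 sp, C5 sp, C6 sp2, C7 sp2, C8 sp2

C1 carries 4 σ bonds, giving a steric number of 4, so it is sp3.
C2 carries 4 σ bonds, giving a steric number of 4, so it is sp3.
C3 — 4 σ bonds. Steric number 4, so sp3.
C4: 2 σ bonds, plus two π bonds — 2 electron domains, sp.
C5 carries 2 σ bonds, plus two π bonds, giving a steric number of 2, so it is sp.
C6 (3 σ bonds, plus one π bond) has steric number 3: sp2.
C7 carries 3 σ bonds, plus one π bond, giving a steric number of 3, so it is sp2.
C8: 3 σ bonds, plus one π bond; 3 regions of electron density → sp2.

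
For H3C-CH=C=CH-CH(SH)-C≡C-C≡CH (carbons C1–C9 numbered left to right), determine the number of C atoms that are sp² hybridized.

C1: sp3
C2: sp2 ✓
C3: sp
C4: sp2 ✓
C5: sp3
C6: sp
C7: sp
C8: sp
C9: sp
C2, C4 → 2 sp2 carbons.

2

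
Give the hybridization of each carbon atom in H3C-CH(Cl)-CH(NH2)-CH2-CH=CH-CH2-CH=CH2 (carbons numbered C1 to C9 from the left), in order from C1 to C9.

C1 sp3, C2 sp3, C3 sp3, C4 sp3, C5 sp2, C6 sp2, C7 sp3, C8 sp2, C9 sp2

C1 carries 4 σ bonds, giving a steric number of 4, so it is sp3.
C2: 4 σ bonds — 4 electron domains, sp3.
C3: 4 σ bonds — 4 electron domains, sp3.
C4 has 4 σ bonds: steric number 4 → sp3.
C5: 3 σ bonds, plus one π bond; 3 regions of electron density → sp2.
C6 (3 σ bonds, plus one π bond) has steric number 3: sp2.
C7: 4 σ bonds — 4 electron domains, sp3.
C8 (3 σ bonds, plus one π bond) has steric number 3: sp2.
C9 — 3 σ bonds, plus one π bond. Steric number 3, so sp2.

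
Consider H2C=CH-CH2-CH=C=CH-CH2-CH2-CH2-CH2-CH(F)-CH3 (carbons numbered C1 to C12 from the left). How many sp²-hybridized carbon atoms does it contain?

4

C1: sp2 ✓
C2: sp2 ✓
C3: sp3
C4: sp2 ✓
C5: sp
C6: sp2 ✓
C7: sp3
C8: sp3
C9: sp3
C10: sp3
C11: sp3
C12: sp3
C1, C2, C4, C6 → 4 sp2 carbons.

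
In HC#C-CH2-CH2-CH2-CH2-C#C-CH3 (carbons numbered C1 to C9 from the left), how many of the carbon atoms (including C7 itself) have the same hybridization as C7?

C7 is sp (two π bonds).
C1: sp ✓
C2: sp ✓
C3: sp3
C4: sp3
C5: sp3
C6: sp3
C7: sp ✓
C8: sp ✓
C9: sp3
4 carbons are sp.

4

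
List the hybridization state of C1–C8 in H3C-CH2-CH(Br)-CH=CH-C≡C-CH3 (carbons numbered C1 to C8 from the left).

C1 sp3, C2 sp3, C3 sp3, C4 sp2, C5 sp2, C6 sp, C7 sp, C8 sp3

C1: 4 σ bonds — 4 electron domains, sp3.
C2 carries 4 σ bonds, giving a steric number of 4, so it is sp3.
C3 — 4 σ bonds. Steric number 4, so sp3.
C4 — 3 σ bonds, plus one π bond. Steric number 3, so sp2.
C5 — 3 σ bonds, plus one π bond. Steric number 3, so sp2.
C6 carries 2 σ bonds, plus two π bonds, giving a steric number of 2, so it is sp.
C7: 2 σ bonds, plus two π bonds; 2 regions of electron density → sp.
C8 (4 σ bonds) has steric number 4: sp3.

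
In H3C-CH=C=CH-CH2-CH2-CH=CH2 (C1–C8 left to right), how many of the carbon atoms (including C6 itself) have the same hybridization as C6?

3

C6 is sp3 (only σ bonds).
C1: sp3 ✓
C2: sp2
C3: sp
C4: sp2
C5: sp3 ✓
C6: sp3 ✓
C7: sp2
C8: sp2
3 carbons are sp3.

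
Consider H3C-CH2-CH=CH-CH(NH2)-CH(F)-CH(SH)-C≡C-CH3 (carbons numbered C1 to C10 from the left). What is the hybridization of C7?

sp³

C7: 4 σ bonds; 4 regions of electron density → sp3.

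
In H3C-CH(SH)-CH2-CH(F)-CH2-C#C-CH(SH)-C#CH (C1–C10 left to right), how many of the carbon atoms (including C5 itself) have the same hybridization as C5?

6

C5 is sp3 (only σ bonds).
C1: sp3 ✓
C2: sp3 ✓
C3: sp3 ✓
C4: sp3 ✓
C5: sp3 ✓
C6: sp
C7: sp
C8: sp3 ✓
C9: sp
C10: sp
6 carbons are sp3.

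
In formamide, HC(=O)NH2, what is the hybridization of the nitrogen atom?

Amide resonance delocalises the N lone pair; N is planar sp2.

sp²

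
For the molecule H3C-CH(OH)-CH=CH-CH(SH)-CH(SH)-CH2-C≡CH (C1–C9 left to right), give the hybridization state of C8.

C8 has 2 σ bonds, plus two π bonds: steric number 2 → sp.

sp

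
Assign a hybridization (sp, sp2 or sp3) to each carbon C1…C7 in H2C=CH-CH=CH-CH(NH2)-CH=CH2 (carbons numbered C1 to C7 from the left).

C1 sp2, C2 sp2, C3 sp2, C4 sp2, C5 sp3, C6 sp2, C7 sp2

C1: 3 σ bonds, plus one π bond — 3 electron domains, sp2.
C2 has 3 σ bonds, plus one π bond: steric number 3 → sp2.
C3 — 3 σ bonds, plus one π bond. Steric number 3, so sp2.
C4: 3 σ bonds, plus one π bond; 3 regions of electron density → sp2.
C5 has 4 σ bonds: steric number 4 → sp3.
C6 carries 3 σ bonds, plus one π bond, giving a steric number of 3, so it is sp2.
C7 has 3 σ bonds, plus one π bond: steric number 3 → sp2.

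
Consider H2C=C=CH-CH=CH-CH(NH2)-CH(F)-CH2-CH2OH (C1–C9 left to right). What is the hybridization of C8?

C8: 4 σ bonds; 4 regions of electron density → sp3.

sp^3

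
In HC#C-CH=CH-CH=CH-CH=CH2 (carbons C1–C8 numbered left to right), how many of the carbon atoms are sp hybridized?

2

C1: sp ✓
C2: sp ✓
C3: sp2
C4: sp2
C5: sp2
C6: sp2
C7: sp2
C8: sp2
C1, C2 → 2 sp carbons.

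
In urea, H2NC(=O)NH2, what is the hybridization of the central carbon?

sp²

The central carbon: 3 σ bonds, plus one π bond — 3 electron domains, sp2.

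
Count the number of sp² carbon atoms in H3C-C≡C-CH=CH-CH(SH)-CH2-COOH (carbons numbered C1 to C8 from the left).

C1: sp3
C2: sp
C3: sp
C4: sp2 ✓
C5: sp2 ✓
C6: sp3
C7: sp3
C8: sp2 ✓
C4, C5, C8 → 3 sp2 carbons.

3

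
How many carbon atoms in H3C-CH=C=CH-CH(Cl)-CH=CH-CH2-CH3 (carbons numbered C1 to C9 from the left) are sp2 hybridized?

4

C1: sp3
C2: sp2 ✓
C3: sp
C4: sp2 ✓
C5: sp3
C6: sp2 ✓
C7: sp2 ✓
C8: sp3
C9: sp3
C2, C4, C6, C7 → 4 sp2 carbons.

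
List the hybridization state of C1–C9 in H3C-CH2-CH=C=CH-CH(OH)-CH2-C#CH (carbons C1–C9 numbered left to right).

C1 sp3, C2 sp3, C3 sp2, C4 sp, C5 sp2, C6 sp3, C7 sp3, C8 sp, C9 sp

C1 — 4 σ bonds. Steric number 4, so sp3.
C2 — 4 σ bonds. Steric number 4, so sp3.
C3: 3 σ bonds, plus one π bond; 3 regions of electron density → sp2.
C4: 2 σ bonds, plus two π bonds — 2 electron domains, sp.
C5 has 3 σ bonds, plus one π bond: steric number 3 → sp2.
C6 carries 4 σ bonds, giving a steric number of 4, so it is sp3.
C7 (4 σ bonds) has steric number 4: sp3.
C8 — 2 σ bonds, plus two π bonds. Steric number 2, so sp.
C9 is sp: 2 σ bonds, plus two π bonds, 2 electron-density regions.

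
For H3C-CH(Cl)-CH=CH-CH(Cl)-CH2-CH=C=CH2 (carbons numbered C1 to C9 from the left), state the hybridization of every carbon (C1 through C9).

C1 sp3, C2 sp3, C3 sp2, C4 sp2, C5 sp3, C6 sp3, C7 sp2, C8 sp, C9 sp2

C1 has 4 σ bonds: steric number 4 → sp3.
C2: 4 σ bonds; 4 regions of electron density → sp3.
C3 — 3 σ bonds, plus one π bond. Steric number 3, so sp2.
C4 (3 σ bonds, plus one π bond) has steric number 3: sp2.
C5 (4 σ bonds) has steric number 4: sp3.
C6 carries 4 σ bonds, giving a steric number of 4, so it is sp3.
C7 — 3 σ bonds, plus one π bond. Steric number 3, so sp2.
C8 is sp: 2 σ bonds, plus two π bonds, 2 electron-density regions.
C9 carries 3 σ bonds, plus one π bond, giving a steric number of 3, so it is sp2.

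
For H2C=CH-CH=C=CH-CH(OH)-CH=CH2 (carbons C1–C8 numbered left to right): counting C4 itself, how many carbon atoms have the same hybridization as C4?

1

C4 is sp (two π bonds).
C1: sp2
C2: sp2
C3: sp2
C4: sp ✓
C5: sp2
C6: sp3
C7: sp2
C8: sp2
1 carbon is sp.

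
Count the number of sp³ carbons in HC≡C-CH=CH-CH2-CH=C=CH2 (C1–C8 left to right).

1

C1: sp
C2: sp
C3: sp2
C4: sp2
C5: sp3 ✓
C6: sp2
C7: sp
C8: sp2
C5 → 1 sp3 carbon.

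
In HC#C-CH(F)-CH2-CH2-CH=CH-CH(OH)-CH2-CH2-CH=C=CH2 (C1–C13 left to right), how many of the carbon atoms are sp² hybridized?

4

C1: sp
C2: sp
C3: sp3
C4: sp3
C5: sp3
C6: sp2 ✓
C7: sp2 ✓
C8: sp3
C9: sp3
C10: sp3
C11: sp2 ✓
C12: sp
C13: sp2 ✓
C6, C7, C11, C13 → 4 sp2 carbons.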